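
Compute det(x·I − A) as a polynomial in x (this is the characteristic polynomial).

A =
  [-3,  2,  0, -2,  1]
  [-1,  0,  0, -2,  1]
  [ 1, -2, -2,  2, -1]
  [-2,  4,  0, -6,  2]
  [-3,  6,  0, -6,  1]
x^5 + 10*x^4 + 40*x^3 + 80*x^2 + 80*x + 32

Expanding det(x·I − A) (e.g. by cofactor expansion or by noting that A is similar to its Jordan form J, which has the same characteristic polynomial as A) gives
  χ_A(x) = x^5 + 10*x^4 + 40*x^3 + 80*x^2 + 80*x + 32
which factors as (x + 2)^5. The eigenvalues (with algebraic multiplicities) are λ = -2 with multiplicity 5.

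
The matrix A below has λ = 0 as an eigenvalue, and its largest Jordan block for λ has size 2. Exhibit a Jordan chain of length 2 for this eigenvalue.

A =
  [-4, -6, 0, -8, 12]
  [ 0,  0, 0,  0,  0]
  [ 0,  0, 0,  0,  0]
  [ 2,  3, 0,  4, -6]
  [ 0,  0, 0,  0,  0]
A Jordan chain for λ = 0 of length 2:
v_1 = (-4, 0, 0, 2, 0)ᵀ
v_2 = (1, 0, 0, 0, 0)ᵀ

Let N = A − (0)·I. We want v_2 with N^2 v_2 = 0 but N^1 v_2 ≠ 0; then v_{j-1} := N · v_j for j = 2, …, 2.

Pick v_2 = (1, 0, 0, 0, 0)ᵀ.
Then v_1 = N · v_2 = (-4, 0, 0, 2, 0)ᵀ.

Sanity check: (A − (0)·I) v_1 = (0, 0, 0, 0, 0)ᵀ = 0. ✓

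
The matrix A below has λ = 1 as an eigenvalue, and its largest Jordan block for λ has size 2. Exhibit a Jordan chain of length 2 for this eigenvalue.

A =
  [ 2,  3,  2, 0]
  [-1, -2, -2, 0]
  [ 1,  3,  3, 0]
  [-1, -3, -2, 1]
A Jordan chain for λ = 1 of length 2:
v_1 = (1, -1, 1, -1)ᵀ
v_2 = (1, 0, 0, 0)ᵀ

Let N = A − (1)·I. We want v_2 with N^2 v_2 = 0 but N^1 v_2 ≠ 0; then v_{j-1} := N · v_j for j = 2, …, 2.

Pick v_2 = (1, 0, 0, 0)ᵀ.
Then v_1 = N · v_2 = (1, -1, 1, -1)ᵀ.

Sanity check: (A − (1)·I) v_1 = (0, 0, 0, 0)ᵀ = 0. ✓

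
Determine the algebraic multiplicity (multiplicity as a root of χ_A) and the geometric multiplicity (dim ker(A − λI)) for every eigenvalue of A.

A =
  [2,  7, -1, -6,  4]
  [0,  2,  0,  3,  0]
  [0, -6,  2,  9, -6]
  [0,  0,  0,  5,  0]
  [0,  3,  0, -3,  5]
λ = 2: alg = 3, geom = 2; λ = 5: alg = 2, geom = 2

Step 1 — factor the characteristic polynomial to read off the algebraic multiplicities:
  χ_A(x) = (x - 5)^2*(x - 2)^3

Step 2 — compute geometric multiplicities via the rank-nullity identity g(λ) = n − rank(A − λI):
  rank(A − (2)·I) = 3, so dim ker(A − (2)·I) = n − 3 = 2
  rank(A − (5)·I) = 3, so dim ker(A − (5)·I) = n − 3 = 2

Summary:
  λ = 2: algebraic multiplicity = 3, geometric multiplicity = 2
  λ = 5: algebraic multiplicity = 2, geometric multiplicity = 2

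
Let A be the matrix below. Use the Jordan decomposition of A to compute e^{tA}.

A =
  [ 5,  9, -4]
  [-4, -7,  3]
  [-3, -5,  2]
e^{tA} =
  [t^2/2 + 5*t + 1, t^2 + 9*t, -t^2/2 - 4*t]
  [-t^2/2 - 4*t, -t^2 - 7*t + 1, t^2/2 + 3*t]
  [-t^2/2 - 3*t, -t^2 - 5*t, t^2/2 + 2*t + 1]

Strategy: write A = P · J · P⁻¹ where J is a Jordan canonical form, so e^{tA} = P · e^{tJ} · P⁻¹, and e^{tJ} can be computed block-by-block.

A has Jordan form
J =
  [0, 1, 0]
  [0, 0, 1]
  [0, 0, 0]
(up to reordering of blocks).

Per-block formulas:
  For a 3×3 Jordan block J_3(0): exp(t · J_3(0)) = e^(0t)·(I + t·N + (t^2/2)·N^2), where N is the 3×3 nilpotent shift.

After assembling e^{tJ} and conjugating by P, we get:

e^{tA} =
  [t^2/2 + 5*t + 1, t^2 + 9*t, -t^2/2 - 4*t]
  [-t^2/2 - 4*t, -t^2 - 7*t + 1, t^2/2 + 3*t]
  [-t^2/2 - 3*t, -t^2 - 5*t, t^2/2 + 2*t + 1]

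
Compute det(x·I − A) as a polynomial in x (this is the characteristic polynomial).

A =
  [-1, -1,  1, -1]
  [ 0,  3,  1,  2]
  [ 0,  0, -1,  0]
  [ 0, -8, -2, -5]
x^4 + 4*x^3 + 6*x^2 + 4*x + 1

Expanding det(x·I − A) (e.g. by cofactor expansion or by noting that A is similar to its Jordan form J, which has the same characteristic polynomial as A) gives
  χ_A(x) = x^4 + 4*x^3 + 6*x^2 + 4*x + 1
which factors as (x + 1)^4. The eigenvalues (with algebraic multiplicities) are λ = -1 with multiplicity 4.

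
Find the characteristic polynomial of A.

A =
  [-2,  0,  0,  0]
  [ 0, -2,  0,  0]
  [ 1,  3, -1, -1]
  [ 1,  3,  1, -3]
x^4 + 8*x^3 + 24*x^2 + 32*x + 16

Expanding det(x·I − A) (e.g. by cofactor expansion or by noting that A is similar to its Jordan form J, which has the same characteristic polynomial as A) gives
  χ_A(x) = x^4 + 8*x^3 + 24*x^2 + 32*x + 16
which factors as (x + 2)^4. The eigenvalues (with algebraic multiplicities) are λ = -2 with multiplicity 4.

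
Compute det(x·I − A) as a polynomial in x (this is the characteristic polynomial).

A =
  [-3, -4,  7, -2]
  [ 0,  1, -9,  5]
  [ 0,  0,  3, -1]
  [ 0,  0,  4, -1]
x^4 - 6*x^2 + 8*x - 3

Expanding det(x·I − A) (e.g. by cofactor expansion or by noting that A is similar to its Jordan form J, which has the same characteristic polynomial as A) gives
  χ_A(x) = x^4 - 6*x^2 + 8*x - 3
which factors as (x - 1)^3*(x + 3). The eigenvalues (with algebraic multiplicities) are λ = -3 with multiplicity 1, λ = 1 with multiplicity 3.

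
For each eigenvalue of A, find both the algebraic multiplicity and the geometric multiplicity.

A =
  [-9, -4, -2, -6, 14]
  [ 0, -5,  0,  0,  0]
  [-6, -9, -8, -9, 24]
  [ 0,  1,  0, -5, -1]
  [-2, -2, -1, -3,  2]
λ = -5: alg = 5, geom = 3

Step 1 — factor the characteristic polynomial to read off the algebraic multiplicities:
  χ_A(x) = (x + 5)^5

Step 2 — compute geometric multiplicities via the rank-nullity identity g(λ) = n − rank(A − λI):
  rank(A − (-5)·I) = 2, so dim ker(A − (-5)·I) = n − 2 = 3

Summary:
  λ = -5: algebraic multiplicity = 5, geometric multiplicity = 3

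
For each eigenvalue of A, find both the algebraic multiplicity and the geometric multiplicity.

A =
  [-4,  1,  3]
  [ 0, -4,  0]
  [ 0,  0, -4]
λ = -4: alg = 3, geom = 2

Step 1 — factor the characteristic polynomial to read off the algebraic multiplicities:
  χ_A(x) = (x + 4)^3

Step 2 — compute geometric multiplicities via the rank-nullity identity g(λ) = n − rank(A − λI):
  rank(A − (-4)·I) = 1, so dim ker(A − (-4)·I) = n − 1 = 2

Summary:
  λ = -4: algebraic multiplicity = 3, geometric multiplicity = 2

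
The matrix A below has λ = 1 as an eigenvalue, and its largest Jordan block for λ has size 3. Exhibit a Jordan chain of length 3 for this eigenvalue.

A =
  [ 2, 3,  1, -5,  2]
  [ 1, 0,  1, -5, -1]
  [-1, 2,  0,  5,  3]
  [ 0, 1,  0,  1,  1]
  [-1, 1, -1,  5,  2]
A Jordan chain for λ = 1 of length 3:
v_1 = (1, 0, -1, 0, 0)ᵀ
v_2 = (1, 1, -1, 0, -1)ᵀ
v_3 = (1, 0, 0, 0, 0)ᵀ

Let N = A − (1)·I. We want v_3 with N^3 v_3 = 0 but N^2 v_3 ≠ 0; then v_{j-1} := N · v_j for j = 3, …, 2.

Pick v_3 = (1, 0, 0, 0, 0)ᵀ.
Then v_2 = N · v_3 = (1, 1, -1, 0, -1)ᵀ.
Then v_1 = N · v_2 = (1, 0, -1, 0, 0)ᵀ.

Sanity check: (A − (1)·I) v_1 = (0, 0, 0, 0, 0)ᵀ = 0. ✓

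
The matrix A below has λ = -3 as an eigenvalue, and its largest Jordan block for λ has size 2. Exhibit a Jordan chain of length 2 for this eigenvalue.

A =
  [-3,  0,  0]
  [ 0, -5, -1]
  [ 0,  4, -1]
A Jordan chain for λ = -3 of length 2:
v_1 = (0, -2, 4)ᵀ
v_2 = (0, 1, 0)ᵀ

Let N = A − (-3)·I. We want v_2 with N^2 v_2 = 0 but N^1 v_2 ≠ 0; then v_{j-1} := N · v_j for j = 2, …, 2.

Pick v_2 = (0, 1, 0)ᵀ.
Then v_1 = N · v_2 = (0, -2, 4)ᵀ.

Sanity check: (A − (-3)·I) v_1 = (0, 0, 0)ᵀ = 0. ✓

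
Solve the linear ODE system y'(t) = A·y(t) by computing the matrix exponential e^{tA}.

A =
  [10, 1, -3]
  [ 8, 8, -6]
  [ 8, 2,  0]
e^{tA} =
  [4*t*exp(6*t) + exp(6*t), t*exp(6*t), -3*t*exp(6*t)]
  [8*t*exp(6*t), 2*t*exp(6*t) + exp(6*t), -6*t*exp(6*t)]
  [8*t*exp(6*t), 2*t*exp(6*t), -6*t*exp(6*t) + exp(6*t)]

Strategy: write A = P · J · P⁻¹ where J is a Jordan canonical form, so e^{tA} = P · e^{tJ} · P⁻¹, and e^{tJ} can be computed block-by-block.

A has Jordan form
J =
  [6, 1, 0]
  [0, 6, 0]
  [0, 0, 6]
(up to reordering of blocks).

Per-block formulas:
  For a 1×1 block at λ = 6: exp(t · [6]) = [e^(6t)].
  For a 2×2 Jordan block J_2(6): exp(t · J_2(6)) = e^(6t)·(I + t·N), where N is the 2×2 nilpotent shift.

After assembling e^{tJ} and conjugating by P, we get:

e^{tA} =
  [4*t*exp(6*t) + exp(6*t), t*exp(6*t), -3*t*exp(6*t)]
  [8*t*exp(6*t), 2*t*exp(6*t) + exp(6*t), -6*t*exp(6*t)]
  [8*t*exp(6*t), 2*t*exp(6*t), -6*t*exp(6*t) + exp(6*t)]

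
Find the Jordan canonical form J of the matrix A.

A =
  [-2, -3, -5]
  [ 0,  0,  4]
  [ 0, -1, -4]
J_3(-2)

The characteristic polynomial is
  det(x·I − A) = x^3 + 6*x^2 + 12*x + 8 = (x + 2)^3

Eigenvalues and multiplicities (the geometric multiplicity of λ is n − rank(A − λI), which equals the number of Jordan blocks for λ):
  λ = -2: algebraic multiplicity = 3, geometric multiplicity = 1

Determining the block sizes for each eigenvalue:
  λ = -2: one block (gm = 1), so the single block has size am = 3 → block sizes [3]

Assembling the blocks gives a Jordan form
J =
  [-2,  1,  0]
  [ 0, -2,  1]
  [ 0,  0, -2]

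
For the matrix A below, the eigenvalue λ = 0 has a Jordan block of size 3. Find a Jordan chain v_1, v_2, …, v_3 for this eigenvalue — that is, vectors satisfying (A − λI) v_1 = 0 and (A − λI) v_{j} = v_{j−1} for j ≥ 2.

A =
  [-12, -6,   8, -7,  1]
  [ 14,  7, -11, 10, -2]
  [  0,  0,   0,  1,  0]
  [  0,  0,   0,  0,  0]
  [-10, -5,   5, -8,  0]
A Jordan chain for λ = 0 of length 3:
v_1 = (2, -4, 0, 0, 0)ᵀ
v_2 = (2, -6, -2, 0, 6)ᵀ
v_3 = (1, 0, 0, -2, 0)ᵀ

Let N = A − (0)·I. We want v_3 with N^3 v_3 = 0 but N^2 v_3 ≠ 0; then v_{j-1} := N · v_j for j = 3, …, 2.

Pick v_3 = (1, 0, 0, -2, 0)ᵀ.
Then v_2 = N · v_3 = (2, -6, -2, 0, 6)ᵀ.
Then v_1 = N · v_2 = (2, -4, 0, 0, 0)ᵀ.

Sanity check: (A − (0)·I) v_1 = (0, 0, 0, 0, 0)ᵀ = 0. ✓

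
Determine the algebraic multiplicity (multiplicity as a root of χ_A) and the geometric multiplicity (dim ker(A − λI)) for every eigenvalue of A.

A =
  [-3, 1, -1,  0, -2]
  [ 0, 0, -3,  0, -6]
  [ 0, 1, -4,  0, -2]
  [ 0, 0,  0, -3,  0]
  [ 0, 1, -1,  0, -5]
λ = -3: alg = 5, geom = 4

Step 1 — factor the characteristic polynomial to read off the algebraic multiplicities:
  χ_A(x) = (x + 3)^5

Step 2 — compute geometric multiplicities via the rank-nullity identity g(λ) = n − rank(A − λI):
  rank(A − (-3)·I) = 1, so dim ker(A − (-3)·I) = n − 1 = 4

Summary:
  λ = -3: algebraic multiplicity = 5, geometric multiplicity = 4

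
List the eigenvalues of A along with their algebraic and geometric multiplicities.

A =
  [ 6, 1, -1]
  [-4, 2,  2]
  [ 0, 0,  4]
λ = 4: alg = 3, geom = 2

Step 1 — factor the characteristic polynomial to read off the algebraic multiplicities:
  χ_A(x) = (x - 4)^3

Step 2 — compute geometric multiplicities via the rank-nullity identity g(λ) = n − rank(A − λI):
  rank(A − (4)·I) = 1, so dim ker(A − (4)·I) = n − 1 = 2

Summary:
  λ = 4: algebraic multiplicity = 3, geometric multiplicity = 2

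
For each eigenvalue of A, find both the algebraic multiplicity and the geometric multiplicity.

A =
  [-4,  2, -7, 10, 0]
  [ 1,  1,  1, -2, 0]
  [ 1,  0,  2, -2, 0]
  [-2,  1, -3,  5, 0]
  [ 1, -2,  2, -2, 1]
λ = 1: alg = 5, geom = 2

Step 1 — factor the characteristic polynomial to read off the algebraic multiplicities:
  χ_A(x) = (x - 1)^5

Step 2 — compute geometric multiplicities via the rank-nullity identity g(λ) = n − rank(A − λI):
  rank(A − (1)·I) = 3, so dim ker(A − (1)·I) = n − 3 = 2

Summary:
  λ = 1: algebraic multiplicity = 5, geometric multiplicity = 2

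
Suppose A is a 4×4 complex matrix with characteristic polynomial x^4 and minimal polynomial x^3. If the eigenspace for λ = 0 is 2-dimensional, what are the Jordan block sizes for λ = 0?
Block sizes for λ = 0: [3, 1]

Step 1 — from the characteristic polynomial, algebraic multiplicity of λ = 0 is 4. From dim ker(A − (0)·I) = 2, there are exactly 2 Jordan blocks for λ = 0.
Step 2 — from the minimal polynomial, the factor (x − 0)^3 tells us the largest block for λ = 0 has size 3.
Step 3 — with total size 4, 2 blocks, and largest block 3, the block sizes (in nonincreasing order) are [3, 1].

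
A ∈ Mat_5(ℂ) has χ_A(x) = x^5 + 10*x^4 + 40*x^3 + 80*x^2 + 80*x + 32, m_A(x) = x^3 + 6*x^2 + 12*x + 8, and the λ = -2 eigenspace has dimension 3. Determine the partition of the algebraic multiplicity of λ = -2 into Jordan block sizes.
Block sizes for λ = -2: [3, 1, 1]

Step 1 — from the characteristic polynomial, algebraic multiplicity of λ = -2 is 5. From dim ker(A − (-2)·I) = 3, there are exactly 3 Jordan blocks for λ = -2.
Step 2 — from the minimal polynomial, the factor (x + 2)^3 tells us the largest block for λ = -2 has size 3.
Step 3 — with total size 5, 3 blocks, and largest block 3, the block sizes (in nonincreasing order) are [3, 1, 1].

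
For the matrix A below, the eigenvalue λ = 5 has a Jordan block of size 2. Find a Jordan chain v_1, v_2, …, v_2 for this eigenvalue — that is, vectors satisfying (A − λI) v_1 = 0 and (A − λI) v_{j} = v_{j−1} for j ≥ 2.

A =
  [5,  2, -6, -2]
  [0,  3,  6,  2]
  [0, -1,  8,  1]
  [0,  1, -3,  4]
A Jordan chain for λ = 5 of length 2:
v_1 = (2, -2, -1, 1)ᵀ
v_2 = (0, 1, 0, 0)ᵀ

Let N = A − (5)·I. We want v_2 with N^2 v_2 = 0 but N^1 v_2 ≠ 0; then v_{j-1} := N · v_j for j = 2, …, 2.

Pick v_2 = (0, 1, 0, 0)ᵀ.
Then v_1 = N · v_2 = (2, -2, -1, 1)ᵀ.

Sanity check: (A − (5)·I) v_1 = (0, 0, 0, 0)ᵀ = 0. ✓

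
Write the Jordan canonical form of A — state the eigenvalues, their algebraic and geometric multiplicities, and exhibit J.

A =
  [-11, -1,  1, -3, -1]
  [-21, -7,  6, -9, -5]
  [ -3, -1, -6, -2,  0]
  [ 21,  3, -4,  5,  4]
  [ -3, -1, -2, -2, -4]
J_3(-5) ⊕ J_2(-4)

The characteristic polynomial is
  det(x·I − A) = x^5 + 23*x^4 + 211*x^3 + 965*x^2 + 2200*x + 2000 = (x + 4)^2*(x + 5)^3

Eigenvalues and multiplicities (the geometric multiplicity of λ is n − rank(A − λI), which equals the number of Jordan blocks for λ):
  λ = -5: algebraic multiplicity = 3, geometric multiplicity = 1
  λ = -4: algebraic multiplicity = 2, geometric multiplicity = 1

Determining the block sizes for each eigenvalue:
  λ = -5: one block (gm = 1), so the single block has size am = 3 → block sizes [3]
  λ = -4: one block (gm = 1), so the single block has size am = 2 → block sizes [2]

Assembling the blocks gives a Jordan form
J =
  [-5,  1,  0,  0,  0]
  [ 0, -5,  1,  0,  0]
  [ 0,  0, -5,  0,  0]
  [ 0,  0,  0, -4,  1]
  [ 0,  0,  0,  0, -4]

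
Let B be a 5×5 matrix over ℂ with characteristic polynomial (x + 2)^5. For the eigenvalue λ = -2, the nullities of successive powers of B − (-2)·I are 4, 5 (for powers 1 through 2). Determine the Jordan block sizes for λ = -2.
Block sizes for λ = -2: [2, 1, 1, 1]

From the dimensions of kernels of powers, the number of Jordan blocks of size at least j is d_j − d_{j−1} where d_j = dim ker(N^j) (with d_0 = 0). Computing the differences gives [4, 1].
The number of blocks of size exactly k is (#blocks of size ≥ k) − (#blocks of size ≥ k + 1), so the partition is: 3 block(s) of size 1, 1 block(s) of size 2.
In nonincreasing order the block sizes are [2, 1, 1, 1].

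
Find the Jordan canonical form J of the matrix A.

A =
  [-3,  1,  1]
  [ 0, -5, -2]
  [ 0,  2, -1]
J_2(-3) ⊕ J_1(-3)

The characteristic polynomial is
  det(x·I − A) = x^3 + 9*x^2 + 27*x + 27 = (x + 3)^3

Eigenvalues and multiplicities (the geometric multiplicity of λ is n − rank(A − λI), which equals the number of Jordan blocks for λ):
  λ = -3: algebraic multiplicity = 3, geometric multiplicity = 2

Determining the block sizes for each eigenvalue:
  λ = -3: 2 blocks summing to 3 forces exactly one block of size 2 and the rest size 1 → block sizes [2, 1]

Assembling the blocks gives a Jordan form
J =
  [-3,  1,  0]
  [ 0, -3,  0]
  [ 0,  0, -3]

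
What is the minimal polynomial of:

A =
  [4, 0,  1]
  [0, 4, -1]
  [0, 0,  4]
x^2 - 8*x + 16

The characteristic polynomial is χ_A(x) = (x - 4)^3, so the eigenvalues are known. The minimal polynomial is
  m_A(x) = Π_λ (x − λ)^{k_λ}
where k_λ is the size of the *largest* Jordan block for λ (equivalently, the smallest k with (A − λI)^k v = 0 for every generalised eigenvector v of λ).

  λ = 4: largest Jordan block has size 2, contributing (x − 4)^2

So m_A(x) = (x - 4)^2 = x^2 - 8*x + 16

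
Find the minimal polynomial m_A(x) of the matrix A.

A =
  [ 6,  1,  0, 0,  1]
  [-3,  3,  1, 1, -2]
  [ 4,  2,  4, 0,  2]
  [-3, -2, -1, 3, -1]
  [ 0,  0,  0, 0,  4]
x^3 - 12*x^2 + 48*x - 64

The characteristic polynomial is χ_A(x) = (x - 4)^5, so the eigenvalues are known. The minimal polynomial is
  m_A(x) = Π_λ (x − λ)^{k_λ}
where k_λ is the size of the *largest* Jordan block for λ (equivalently, the smallest k with (A − λI)^k v = 0 for every generalised eigenvector v of λ).

  λ = 4: largest Jordan block has size 3, contributing (x − 4)^3

So m_A(x) = (x - 4)^3 = x^3 - 12*x^2 + 48*x - 64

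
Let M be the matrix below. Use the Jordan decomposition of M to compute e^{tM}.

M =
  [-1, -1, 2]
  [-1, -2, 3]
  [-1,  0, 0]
e^{tM} =
  [-t^2*exp(-t)/2 + exp(-t), t^2*exp(-t)/2 - t*exp(-t), -t^2*exp(-t)/2 + 2*t*exp(-t)]
  [-t^2*exp(-t) - t*exp(-t), t^2*exp(-t) - t*exp(-t) + exp(-t), -t^2*exp(-t) + 3*t*exp(-t)]
  [-t^2*exp(-t)/2 - t*exp(-t), t^2*exp(-t)/2, -t^2*exp(-t)/2 + t*exp(-t) + exp(-t)]

Strategy: write M = P · J · P⁻¹ where J is a Jordan canonical form, so e^{tM} = P · e^{tJ} · P⁻¹, and e^{tJ} can be computed block-by-block.

M has Jordan form
J =
  [-1,  1,  0]
  [ 0, -1,  1]
  [ 0,  0, -1]
(up to reordering of blocks).

Per-block formulas:
  For a 3×3 Jordan block J_3(-1): exp(t · J_3(-1)) = e^(-1t)·(I + t·N + (t^2/2)·N^2), where N is the 3×3 nilpotent shift.

After assembling e^{tJ} and conjugating by P, we get:

e^{tM} =
  [-t^2*exp(-t)/2 + exp(-t), t^2*exp(-t)/2 - t*exp(-t), -t^2*exp(-t)/2 + 2*t*exp(-t)]
  [-t^2*exp(-t) - t*exp(-t), t^2*exp(-t) - t*exp(-t) + exp(-t), -t^2*exp(-t) + 3*t*exp(-t)]
  [-t^2*exp(-t)/2 - t*exp(-t), t^2*exp(-t)/2, -t^2*exp(-t)/2 + t*exp(-t) + exp(-t)]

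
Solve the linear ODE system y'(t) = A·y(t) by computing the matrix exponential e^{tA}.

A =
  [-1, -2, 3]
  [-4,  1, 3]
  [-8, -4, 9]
e^{tA} =
  [-4*t*exp(3*t) + exp(3*t), -2*t*exp(3*t), 3*t*exp(3*t)]
  [-4*t*exp(3*t), -2*t*exp(3*t) + exp(3*t), 3*t*exp(3*t)]
  [-8*t*exp(3*t), -4*t*exp(3*t), 6*t*exp(3*t) + exp(3*t)]

Strategy: write A = P · J · P⁻¹ where J is a Jordan canonical form, so e^{tA} = P · e^{tJ} · P⁻¹, and e^{tJ} can be computed block-by-block.

A has Jordan form
J =
  [3, 1, 0]
  [0, 3, 0]
  [0, 0, 3]
(up to reordering of blocks).

Per-block formulas:
  For a 1×1 block at λ = 3: exp(t · [3]) = [e^(3t)].
  For a 2×2 Jordan block J_2(3): exp(t · J_2(3)) = e^(3t)·(I + t·N), where N is the 2×2 nilpotent shift.

After assembling e^{tJ} and conjugating by P, we get:

e^{tA} =
  [-4*t*exp(3*t) + exp(3*t), -2*t*exp(3*t), 3*t*exp(3*t)]
  [-4*t*exp(3*t), -2*t*exp(3*t) + exp(3*t), 3*t*exp(3*t)]
  [-8*t*exp(3*t), -4*t*exp(3*t), 6*t*exp(3*t) + exp(3*t)]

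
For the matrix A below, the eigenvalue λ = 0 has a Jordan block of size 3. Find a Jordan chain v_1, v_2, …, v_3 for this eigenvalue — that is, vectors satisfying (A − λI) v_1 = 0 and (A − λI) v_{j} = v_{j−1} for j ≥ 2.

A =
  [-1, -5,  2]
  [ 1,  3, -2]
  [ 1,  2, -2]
A Jordan chain for λ = 0 of length 3:
v_1 = (-2, 0, -1)ᵀ
v_2 = (-1, 1, 1)ᵀ
v_3 = (1, 0, 0)ᵀ

Let N = A − (0)·I. We want v_3 with N^3 v_3 = 0 but N^2 v_3 ≠ 0; then v_{j-1} := N · v_j for j = 3, …, 2.

Pick v_3 = (1, 0, 0)ᵀ.
Then v_2 = N · v_3 = (-1, 1, 1)ᵀ.
Then v_1 = N · v_2 = (-2, 0, -1)ᵀ.

Sanity check: (A − (0)·I) v_1 = (0, 0, 0)ᵀ = 0. ✓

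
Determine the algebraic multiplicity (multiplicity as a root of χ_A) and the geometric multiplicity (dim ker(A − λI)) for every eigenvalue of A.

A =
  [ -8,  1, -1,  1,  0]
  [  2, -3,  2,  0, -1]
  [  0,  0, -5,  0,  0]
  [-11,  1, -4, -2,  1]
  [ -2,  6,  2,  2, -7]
λ = -5: alg = 5, geom = 2

Step 1 — factor the characteristic polynomial to read off the algebraic multiplicities:
  χ_A(x) = (x + 5)^5

Step 2 — compute geometric multiplicities via the rank-nullity identity g(λ) = n − rank(A − λI):
  rank(A − (-5)·I) = 3, so dim ker(A − (-5)·I) = n − 3 = 2

Summary:
  λ = -5: algebraic multiplicity = 5, geometric multiplicity = 2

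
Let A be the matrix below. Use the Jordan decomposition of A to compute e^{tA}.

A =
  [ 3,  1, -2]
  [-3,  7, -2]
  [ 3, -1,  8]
e^{tA} =
  [-3*t*exp(6*t) + exp(6*t), t*exp(6*t), -2*t*exp(6*t)]
  [-3*t*exp(6*t), t*exp(6*t) + exp(6*t), -2*t*exp(6*t)]
  [3*t*exp(6*t), -t*exp(6*t), 2*t*exp(6*t) + exp(6*t)]

Strategy: write A = P · J · P⁻¹ where J is a Jordan canonical form, so e^{tA} = P · e^{tJ} · P⁻¹, and e^{tJ} can be computed block-by-block.

A has Jordan form
J =
  [6, 1, 0]
  [0, 6, 0]
  [0, 0, 6]
(up to reordering of blocks).

Per-block formulas:
  For a 1×1 block at λ = 6: exp(t · [6]) = [e^(6t)].
  For a 2×2 Jordan block J_2(6): exp(t · J_2(6)) = e^(6t)·(I + t·N), where N is the 2×2 nilpotent shift.

After assembling e^{tJ} and conjugating by P, we get:

e^{tA} =
  [-3*t*exp(6*t) + exp(6*t), t*exp(6*t), -2*t*exp(6*t)]
  [-3*t*exp(6*t), t*exp(6*t) + exp(6*t), -2*t*exp(6*t)]
  [3*t*exp(6*t), -t*exp(6*t), 2*t*exp(6*t) + exp(6*t)]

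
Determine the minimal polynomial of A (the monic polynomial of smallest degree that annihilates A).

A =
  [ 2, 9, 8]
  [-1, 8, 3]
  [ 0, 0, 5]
x^3 - 15*x^2 + 75*x - 125

The characteristic polynomial is χ_A(x) = (x - 5)^3, so the eigenvalues are known. The minimal polynomial is
  m_A(x) = Π_λ (x − λ)^{k_λ}
where k_λ is the size of the *largest* Jordan block for λ (equivalently, the smallest k with (A − λI)^k v = 0 for every generalised eigenvector v of λ).

  λ = 5: largest Jordan block has size 3, contributing (x − 5)^3

So m_A(x) = (x - 5)^3 = x^3 - 15*x^2 + 75*x - 125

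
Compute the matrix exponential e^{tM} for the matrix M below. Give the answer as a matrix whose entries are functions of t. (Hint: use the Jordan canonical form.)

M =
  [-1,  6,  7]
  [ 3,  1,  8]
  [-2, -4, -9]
e^{tM} =
  [4*t^2*exp(-3*t) + 2*t*exp(-3*t) + exp(-3*t), 4*t^2*exp(-3*t) + 6*t*exp(-3*t), 10*t^2*exp(-3*t) + 7*t*exp(-3*t)]
  [t^2*exp(-3*t) + 3*t*exp(-3*t), t^2*exp(-3*t) + 4*t*exp(-3*t) + exp(-3*t), 5*t^2*exp(-3*t)/2 + 8*t*exp(-3*t)]
  [-2*t^2*exp(-3*t) - 2*t*exp(-3*t), -2*t^2*exp(-3*t) - 4*t*exp(-3*t), -5*t^2*exp(-3*t) - 6*t*exp(-3*t) + exp(-3*t)]

Strategy: write M = P · J · P⁻¹ where J is a Jordan canonical form, so e^{tM} = P · e^{tJ} · P⁻¹, and e^{tJ} can be computed block-by-block.

M has Jordan form
J =
  [-3,  1,  0]
  [ 0, -3,  1]
  [ 0,  0, -3]
(up to reordering of blocks).

Per-block formulas:
  For a 3×3 Jordan block J_3(-3): exp(t · J_3(-3)) = e^(-3t)·(I + t·N + (t^2/2)·N^2), where N is the 3×3 nilpotent shift.

After assembling e^{tJ} and conjugating by P, we get:

e^{tM} =
  [4*t^2*exp(-3*t) + 2*t*exp(-3*t) + exp(-3*t), 4*t^2*exp(-3*t) + 6*t*exp(-3*t), 10*t^2*exp(-3*t) + 7*t*exp(-3*t)]
  [t^2*exp(-3*t) + 3*t*exp(-3*t), t^2*exp(-3*t) + 4*t*exp(-3*t) + exp(-3*t), 5*t^2*exp(-3*t)/2 + 8*t*exp(-3*t)]
  [-2*t^2*exp(-3*t) - 2*t*exp(-3*t), -2*t^2*exp(-3*t) - 4*t*exp(-3*t), -5*t^2*exp(-3*t) - 6*t*exp(-3*t) + exp(-3*t)]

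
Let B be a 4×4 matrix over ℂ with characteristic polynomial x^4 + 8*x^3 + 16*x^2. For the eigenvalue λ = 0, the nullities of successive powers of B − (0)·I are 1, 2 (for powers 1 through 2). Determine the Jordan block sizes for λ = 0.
Block sizes for λ = 0: [2]

From the dimensions of kernels of powers, the number of Jordan blocks of size at least j is d_j − d_{j−1} where d_j = dim ker(N^j) (with d_0 = 0). Computing the differences gives [1, 1].
The number of blocks of size exactly k is (#blocks of size ≥ k) − (#blocks of size ≥ k + 1), so the partition is: 1 block(s) of size 2.
In nonincreasing order the block sizes are [2].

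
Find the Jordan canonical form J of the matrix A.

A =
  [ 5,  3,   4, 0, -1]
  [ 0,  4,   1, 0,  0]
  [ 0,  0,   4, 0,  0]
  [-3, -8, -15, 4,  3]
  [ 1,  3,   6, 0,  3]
J_3(4) ⊕ J_2(4)

The characteristic polynomial is
  det(x·I − A) = x^5 - 20*x^4 + 160*x^3 - 640*x^2 + 1280*x - 1024 = (x - 4)^5

Eigenvalues and multiplicities (the geometric multiplicity of λ is n − rank(A − λI), which equals the number of Jordan blocks for λ):
  λ = 4: algebraic multiplicity = 5, geometric multiplicity = 2

Determining the block sizes for each eigenvalue:
  λ = 4: with am = 5 and gm = 2, the partition is not yet determined (e.g. several partitions of 5 into 2 parts exist). Let N = A − (4)·I. Computing rank(N^1) = 3, rank(N^2) = 1, rank(N^3) = 0; the number of blocks of size ≥ j is rank(N^{j−1}) − rank(N^j), giving [2, 2, 1]. So we have 1 block(s) of size 3, 1 block(s) of size 2 → block sizes [3, 2]

Assembling the blocks gives a Jordan form
J =
  [4, 1, 0, 0, 0]
  [0, 4, 1, 0, 0]
  [0, 0, 4, 0, 0]
  [0, 0, 0, 4, 1]
  [0, 0, 0, 0, 4]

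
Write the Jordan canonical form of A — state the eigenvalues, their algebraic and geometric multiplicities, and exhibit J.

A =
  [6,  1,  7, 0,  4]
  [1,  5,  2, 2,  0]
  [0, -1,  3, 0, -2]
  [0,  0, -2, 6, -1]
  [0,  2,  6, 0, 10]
J_3(6) ⊕ J_2(6)

The characteristic polynomial is
  det(x·I − A) = x^5 - 30*x^4 + 360*x^3 - 2160*x^2 + 6480*x - 7776 = (x - 6)^5

Eigenvalues and multiplicities (the geometric multiplicity of λ is n − rank(A − λI), which equals the number of Jordan blocks for λ):
  λ = 6: algebraic multiplicity = 5, geometric multiplicity = 2

Determining the block sizes for each eigenvalue:
  λ = 6: with am = 5 and gm = 2, the partition is not yet determined (e.g. several partitions of 5 into 2 parts exist). Let N = A − (6)·I. Computing rank(N^1) = 3, rank(N^2) = 1, rank(N^3) = 0; the number of blocks of size ≥ j is rank(N^{j−1}) − rank(N^j), giving [2, 2, 1]. So we have 1 block(s) of size 3, 1 block(s) of size 2 → block sizes [3, 2]

Assembling the blocks gives a Jordan form
J =
  [6, 1, 0, 0, 0]
  [0, 6, 1, 0, 0]
  [0, 0, 6, 0, 0]
  [0, 0, 0, 6, 1]
  [0, 0, 0, 0, 6]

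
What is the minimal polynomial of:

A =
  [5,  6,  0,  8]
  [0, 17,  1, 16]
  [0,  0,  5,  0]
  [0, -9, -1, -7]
x^3 - 15*x^2 + 75*x - 125

The characteristic polynomial is χ_A(x) = (x - 5)^4, so the eigenvalues are known. The minimal polynomial is
  m_A(x) = Π_λ (x − λ)^{k_λ}
where k_λ is the size of the *largest* Jordan block for λ (equivalently, the smallest k with (A − λI)^k v = 0 for every generalised eigenvector v of λ).

  λ = 5: largest Jordan block has size 3, contributing (x − 5)^3

So m_A(x) = (x - 5)^3 = x^3 - 15*x^2 + 75*x - 125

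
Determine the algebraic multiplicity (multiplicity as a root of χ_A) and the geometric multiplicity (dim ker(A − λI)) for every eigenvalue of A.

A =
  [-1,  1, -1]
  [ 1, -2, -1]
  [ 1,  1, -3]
λ = -2: alg = 3, geom = 1

Step 1 — factor the characteristic polynomial to read off the algebraic multiplicities:
  χ_A(x) = (x + 2)^3

Step 2 — compute geometric multiplicities via the rank-nullity identity g(λ) = n − rank(A − λI):
  rank(A − (-2)·I) = 2, so dim ker(A − (-2)·I) = n − 2 = 1

Summary:
  λ = -2: algebraic multiplicity = 3, geometric multiplicity = 1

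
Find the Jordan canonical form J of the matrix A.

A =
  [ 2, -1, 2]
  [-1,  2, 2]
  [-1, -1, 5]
J_2(3) ⊕ J_1(3)

The characteristic polynomial is
  det(x·I − A) = x^3 - 9*x^2 + 27*x - 27 = (x - 3)^3

Eigenvalues and multiplicities (the geometric multiplicity of λ is n − rank(A − λI), which equals the number of Jordan blocks for λ):
  λ = 3: algebraic multiplicity = 3, geometric multiplicity = 2

Determining the block sizes for each eigenvalue:
  λ = 3: 2 blocks summing to 3 forces exactly one block of size 2 and the rest size 1 → block sizes [2, 1]

Assembling the blocks gives a Jordan form
J =
  [3, 1, 0]
  [0, 3, 0]
  [0, 0, 3]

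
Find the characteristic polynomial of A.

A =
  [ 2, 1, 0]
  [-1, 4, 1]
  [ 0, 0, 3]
x^3 - 9*x^2 + 27*x - 27

Expanding det(x·I − A) (e.g. by cofactor expansion or by noting that A is similar to its Jordan form J, which has the same characteristic polynomial as A) gives
  χ_A(x) = x^3 - 9*x^2 + 27*x - 27
which factors as (x - 3)^3. The eigenvalues (with algebraic multiplicities) are λ = 3 with multiplicity 3.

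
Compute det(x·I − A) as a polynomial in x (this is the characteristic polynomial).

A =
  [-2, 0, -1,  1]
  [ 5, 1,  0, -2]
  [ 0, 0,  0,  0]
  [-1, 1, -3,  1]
x^4

Expanding det(x·I − A) (e.g. by cofactor expansion or by noting that A is similar to its Jordan form J, which has the same characteristic polynomial as A) gives
  χ_A(x) = x^4
which factors as x^4. The eigenvalues (with algebraic multiplicities) are λ = 0 with multiplicity 4.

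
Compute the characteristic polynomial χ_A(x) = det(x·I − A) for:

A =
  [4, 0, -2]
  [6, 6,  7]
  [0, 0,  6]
x^3 - 16*x^2 + 84*x - 144

Expanding det(x·I − A) (e.g. by cofactor expansion or by noting that A is similar to its Jordan form J, which has the same characteristic polynomial as A) gives
  χ_A(x) = x^3 - 16*x^2 + 84*x - 144
which factors as (x - 6)^2*(x - 4). The eigenvalues (with algebraic multiplicities) are λ = 4 with multiplicity 1, λ = 6 with multiplicity 2.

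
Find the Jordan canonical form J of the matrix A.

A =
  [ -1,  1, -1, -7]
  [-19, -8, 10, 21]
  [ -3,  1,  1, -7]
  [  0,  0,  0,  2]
J_2(-5) ⊕ J_1(2) ⊕ J_1(2)

The characteristic polynomial is
  det(x·I − A) = x^4 + 6*x^3 - 11*x^2 - 60*x + 100 = (x - 2)^2*(x + 5)^2

Eigenvalues and multiplicities (the geometric multiplicity of λ is n − rank(A − λI), which equals the number of Jordan blocks for λ):
  λ = -5: algebraic multiplicity = 2, geometric multiplicity = 1
  λ = 2: algebraic multiplicity = 2, geometric multiplicity = 2

Determining the block sizes for each eigenvalue:
  λ = -5: one block (gm = 1), so the single block has size am = 2 → block sizes [2]
  λ = 2: gm = am = 2, so every block has size 1 → block sizes [1, 1]

Assembling the blocks gives a Jordan form
J =
  [-5,  1, 0, 0]
  [ 0, -5, 0, 0]
  [ 0,  0, 2, 0]
  [ 0,  0, 0, 2]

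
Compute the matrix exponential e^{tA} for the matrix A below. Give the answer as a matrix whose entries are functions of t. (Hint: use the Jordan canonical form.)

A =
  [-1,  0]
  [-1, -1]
e^{tA} =
  [exp(-t), 0]
  [-t*exp(-t), exp(-t)]

Strategy: write A = P · J · P⁻¹ where J is a Jordan canonical form, so e^{tA} = P · e^{tJ} · P⁻¹, and e^{tJ} can be computed block-by-block.

A has Jordan form
J =
  [-1,  1]
  [ 0, -1]
(up to reordering of blocks).

Per-block formulas:
  For a 2×2 Jordan block J_2(-1): exp(t · J_2(-1)) = e^(-1t)·(I + t·N), where N is the 2×2 nilpotent shift.

After assembling e^{tJ} and conjugating by P, we get:

e^{tA} =
  [exp(-t), 0]
  [-t*exp(-t), exp(-t)]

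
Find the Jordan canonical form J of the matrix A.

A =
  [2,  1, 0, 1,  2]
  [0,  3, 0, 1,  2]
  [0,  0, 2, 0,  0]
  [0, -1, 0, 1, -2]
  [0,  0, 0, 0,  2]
J_2(2) ⊕ J_1(2) ⊕ J_1(2) ⊕ J_1(2)

The characteristic polynomial is
  det(x·I − A) = x^5 - 10*x^4 + 40*x^3 - 80*x^2 + 80*x - 32 = (x - 2)^5

Eigenvalues and multiplicities (the geometric multiplicity of λ is n − rank(A − λI), which equals the number of Jordan blocks for λ):
  λ = 2: algebraic multiplicity = 5, geometric multiplicity = 4

Determining the block sizes for each eigenvalue:
  λ = 2: 4 blocks summing to 5 forces exactly one block of size 2 and the rest size 1 → block sizes [2, 1, 1, 1]

Assembling the blocks gives a Jordan form
J =
  [2, 1, 0, 0, 0]
  [0, 2, 0, 0, 0]
  [0, 0, 2, 0, 0]
  [0, 0, 0, 2, 0]
  [0, 0, 0, 0, 2]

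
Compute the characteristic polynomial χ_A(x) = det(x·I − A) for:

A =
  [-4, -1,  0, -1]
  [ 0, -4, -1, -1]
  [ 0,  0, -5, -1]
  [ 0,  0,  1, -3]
x^4 + 16*x^3 + 96*x^2 + 256*x + 256

Expanding det(x·I − A) (e.g. by cofactor expansion or by noting that A is similar to its Jordan form J, which has the same characteristic polynomial as A) gives
  χ_A(x) = x^4 + 16*x^3 + 96*x^2 + 256*x + 256
which factors as (x + 4)^4. The eigenvalues (with algebraic multiplicities) are λ = -4 with multiplicity 4.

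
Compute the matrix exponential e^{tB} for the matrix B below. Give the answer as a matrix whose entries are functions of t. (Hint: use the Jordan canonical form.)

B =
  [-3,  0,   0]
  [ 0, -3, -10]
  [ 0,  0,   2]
e^{tB} =
  [exp(-3*t), 0, 0]
  [0, exp(-3*t), -2*exp(2*t) + 2*exp(-3*t)]
  [0, 0, exp(2*t)]

Strategy: write B = P · J · P⁻¹ where J is a Jordan canonical form, so e^{tB} = P · e^{tJ} · P⁻¹, and e^{tJ} can be computed block-by-block.

B has Jordan form
J =
  [-3,  0, 0]
  [ 0, -3, 0]
  [ 0,  0, 2]
(up to reordering of blocks).

Per-block formulas:
  For a 1×1 block at λ = 2: exp(t · [2]) = [e^(2t)].
  For a 1×1 block at λ = -3: exp(t · [-3]) = [e^(-3t)].

After assembling e^{tJ} and conjugating by P, we get:

e^{tB} =
  [exp(-3*t), 0, 0]
  [0, exp(-3*t), -2*exp(2*t) + 2*exp(-3*t)]
  [0, 0, exp(2*t)]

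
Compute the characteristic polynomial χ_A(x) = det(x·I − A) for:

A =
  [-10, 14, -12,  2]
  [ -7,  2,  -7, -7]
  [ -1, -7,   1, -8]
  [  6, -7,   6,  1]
x^4 + 6*x^3 - 11*x^2 - 60*x + 100

Expanding det(x·I − A) (e.g. by cofactor expansion or by noting that A is similar to its Jordan form J, which has the same characteristic polynomial as A) gives
  χ_A(x) = x^4 + 6*x^3 - 11*x^2 - 60*x + 100
which factors as (x - 2)^2*(x + 5)^2. The eigenvalues (with algebraic multiplicities) are λ = -5 with multiplicity 2, λ = 2 with multiplicity 2.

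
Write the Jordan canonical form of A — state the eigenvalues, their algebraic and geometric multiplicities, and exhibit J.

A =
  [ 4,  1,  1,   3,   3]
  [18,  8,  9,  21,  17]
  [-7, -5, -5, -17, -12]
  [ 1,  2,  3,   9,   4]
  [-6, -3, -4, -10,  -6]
J_3(2) ⊕ J_2(2)

The characteristic polynomial is
  det(x·I − A) = x^5 - 10*x^4 + 40*x^3 - 80*x^2 + 80*x - 32 = (x - 2)^5

Eigenvalues and multiplicities (the geometric multiplicity of λ is n − rank(A − λI), which equals the number of Jordan blocks for λ):
  λ = 2: algebraic multiplicity = 5, geometric multiplicity = 2

Determining the block sizes for each eigenvalue:
  λ = 2: with am = 5 and gm = 2, the partition is not yet determined (e.g. several partitions of 5 into 2 parts exist). Let N = A − (2)·I. Computing rank(N^1) = 3, rank(N^2) = 1, rank(N^3) = 0; the number of blocks of size ≥ j is rank(N^{j−1}) − rank(N^j), giving [2, 2, 1]. So we have 1 block(s) of size 3, 1 block(s) of size 2 → block sizes [3, 2]

Assembling the blocks gives a Jordan form
J =
  [2, 1, 0, 0, 0]
  [0, 2, 1, 0, 0]
  [0, 0, 2, 0, 0]
  [0, 0, 0, 2, 1]
  [0, 0, 0, 0, 2]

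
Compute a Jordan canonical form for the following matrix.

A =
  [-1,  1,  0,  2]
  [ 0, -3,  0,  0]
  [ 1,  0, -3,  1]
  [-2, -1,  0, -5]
J_2(-3) ⊕ J_2(-3)

The characteristic polynomial is
  det(x·I − A) = x^4 + 12*x^3 + 54*x^2 + 108*x + 81 = (x + 3)^4

Eigenvalues and multiplicities (the geometric multiplicity of λ is n − rank(A − λI), which equals the number of Jordan blocks for λ):
  λ = -3: algebraic multiplicity = 4, geometric multiplicity = 2

Determining the block sizes for each eigenvalue:
  λ = -3: with am = 4 and gm = 2, the partition is not yet determined (e.g. several partitions of 4 into 2 parts exist). Let N = A − (-3)·I. Computing rank(N^1) = 2, rank(N^2) = 0; the number of blocks of size ≥ j is rank(N^{j−1}) − rank(N^j), giving [2, 2]. So we have 2 block(s) of size 2 → block sizes [2, 2]

Assembling the blocks gives a Jordan form
J =
  [-3,  1,  0,  0]
  [ 0, -3,  0,  0]
  [ 0,  0, -3,  1]
  [ 0,  0,  0, -3]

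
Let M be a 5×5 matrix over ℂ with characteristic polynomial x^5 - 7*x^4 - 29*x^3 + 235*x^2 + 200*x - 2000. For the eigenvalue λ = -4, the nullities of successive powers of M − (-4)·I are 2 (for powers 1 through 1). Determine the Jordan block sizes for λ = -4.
Block sizes for λ = -4: [1, 1]

From the dimensions of kernels of powers, the number of Jordan blocks of size at least j is d_j − d_{j−1} where d_j = dim ker(N^j) (with d_0 = 0). Computing the differences gives [2].
The number of blocks of size exactly k is (#blocks of size ≥ k) − (#blocks of size ≥ k + 1), so the partition is: 2 block(s) of size 1.
In nonincreasing order the block sizes are [1, 1].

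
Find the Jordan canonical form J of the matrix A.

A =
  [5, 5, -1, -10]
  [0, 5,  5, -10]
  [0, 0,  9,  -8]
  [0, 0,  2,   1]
J_3(5) ⊕ J_1(5)

The characteristic polynomial is
  det(x·I − A) = x^4 - 20*x^3 + 150*x^2 - 500*x + 625 = (x - 5)^4

Eigenvalues and multiplicities (the geometric multiplicity of λ is n − rank(A − λI), which equals the number of Jordan blocks for λ):
  λ = 5: algebraic multiplicity = 4, geometric multiplicity = 2

Determining the block sizes for each eigenvalue:
  λ = 5: with am = 4 and gm = 2, the partition is not yet determined (e.g. several partitions of 4 into 2 parts exist). Let N = A − (5)·I. Computing rank(N^1) = 2, rank(N^2) = 1, rank(N^3) = 0; the number of blocks of size ≥ j is rank(N^{j−1}) − rank(N^j), giving [2, 1, 1]. So we have 1 block(s) of size 3, 1 block(s) of size 1 → block sizes [3, 1]

Assembling the blocks gives a Jordan form
J =
  [5, 1, 0, 0]
  [0, 5, 1, 0]
  [0, 0, 5, 0]
  [0, 0, 0, 5]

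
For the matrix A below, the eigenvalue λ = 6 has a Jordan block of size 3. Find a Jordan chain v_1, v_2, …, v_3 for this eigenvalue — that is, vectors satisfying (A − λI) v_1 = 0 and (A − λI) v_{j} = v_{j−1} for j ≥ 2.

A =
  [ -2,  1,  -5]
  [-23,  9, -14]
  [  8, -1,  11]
A Jordan chain for λ = 6 of length 3:
v_1 = (1, 3, -1)ᵀ
v_2 = (-8, -23, 8)ᵀ
v_3 = (1, 0, 0)ᵀ

Let N = A − (6)·I. We want v_3 with N^3 v_3 = 0 but N^2 v_3 ≠ 0; then v_{j-1} := N · v_j for j = 3, …, 2.

Pick v_3 = (1, 0, 0)ᵀ.
Then v_2 = N · v_3 = (-8, -23, 8)ᵀ.
Then v_1 = N · v_2 = (1, 3, -1)ᵀ.

Sanity check: (A − (6)·I) v_1 = (0, 0, 0)ᵀ = 0. ✓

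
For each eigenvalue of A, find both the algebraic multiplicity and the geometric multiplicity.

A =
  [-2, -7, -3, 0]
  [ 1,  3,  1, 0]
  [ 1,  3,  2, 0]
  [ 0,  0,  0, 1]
λ = 1: alg = 4, geom = 2

Step 1 — factor the characteristic polynomial to read off the algebraic multiplicities:
  χ_A(x) = (x - 1)^4

Step 2 — compute geometric multiplicities via the rank-nullity identity g(λ) = n − rank(A − λI):
  rank(A − (1)·I) = 2, so dim ker(A − (1)·I) = n − 2 = 2

Summary:
  λ = 1: algebraic multiplicity = 4, geometric multiplicity = 2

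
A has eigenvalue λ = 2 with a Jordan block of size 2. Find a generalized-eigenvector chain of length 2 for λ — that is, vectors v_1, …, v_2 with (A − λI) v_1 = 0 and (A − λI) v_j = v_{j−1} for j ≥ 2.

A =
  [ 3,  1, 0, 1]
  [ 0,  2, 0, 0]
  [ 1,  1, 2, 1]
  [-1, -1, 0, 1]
A Jordan chain for λ = 2 of length 2:
v_1 = (1, 0, 1, -1)ᵀ
v_2 = (1, 0, 0, 0)ᵀ

Let N = A − (2)·I. We want v_2 with N^2 v_2 = 0 but N^1 v_2 ≠ 0; then v_{j-1} := N · v_j for j = 2, …, 2.

Pick v_2 = (1, 0, 0, 0)ᵀ.
Then v_1 = N · v_2 = (1, 0, 1, -1)ᵀ.

Sanity check: (A − (2)·I) v_1 = (0, 0, 0, 0)ᵀ = 0. ✓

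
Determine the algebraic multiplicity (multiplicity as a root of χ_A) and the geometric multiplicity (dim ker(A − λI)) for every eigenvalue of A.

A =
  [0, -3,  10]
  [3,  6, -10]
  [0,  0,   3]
λ = 3: alg = 3, geom = 2

Step 1 — factor the characteristic polynomial to read off the algebraic multiplicities:
  χ_A(x) = (x - 3)^3

Step 2 — compute geometric multiplicities via the rank-nullity identity g(λ) = n − rank(A − λI):
  rank(A − (3)·I) = 1, so dim ker(A − (3)·I) = n − 1 = 2

Summary:
  λ = 3: algebraic multiplicity = 3, geometric multiplicity = 2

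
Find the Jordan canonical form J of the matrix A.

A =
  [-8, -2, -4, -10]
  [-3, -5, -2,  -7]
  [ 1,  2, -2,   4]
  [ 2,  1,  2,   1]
J_3(-4) ⊕ J_1(-2)

The characteristic polynomial is
  det(x·I − A) = x^4 + 14*x^3 + 72*x^2 + 160*x + 128 = (x + 2)*(x + 4)^3

Eigenvalues and multiplicities (the geometric multiplicity of λ is n − rank(A − λI), which equals the number of Jordan blocks for λ):
  λ = -4: algebraic multiplicity = 3, geometric multiplicity = 1
  λ = -2: algebraic multiplicity = 1, geometric multiplicity = 1

Determining the block sizes for each eigenvalue:
  λ = -4: one block (gm = 1), so the single block has size am = 3 → block sizes [3]
  λ = -2: one block (gm = 1), so the single block has size am = 1 → block sizes [1]

Assembling the blocks gives a Jordan form
J =
  [-4,  1,  0,  0]
  [ 0, -4,  1,  0]
  [ 0,  0, -4,  0]
  [ 0,  0,  0, -2]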